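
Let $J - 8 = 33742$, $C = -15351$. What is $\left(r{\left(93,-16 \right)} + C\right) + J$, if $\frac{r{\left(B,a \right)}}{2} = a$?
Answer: $18367$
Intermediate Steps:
$r{\left(B,a \right)} = 2 a$
$J = 33750$ ($J = 8 + 33742 = 33750$)
$\left(r{\left(93,-16 \right)} + C\right) + J = \left(2 \left(-16\right) - 15351\right) + 33750 = \left(-32 - 15351\right) + 33750 = -15383 + 33750 = 18367$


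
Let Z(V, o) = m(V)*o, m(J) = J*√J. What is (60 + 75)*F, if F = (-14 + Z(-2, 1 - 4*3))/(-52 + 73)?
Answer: -90 + 990*I*√2/7 ≈ -90.0 + 200.01*I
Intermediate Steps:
m(J) = J^(3/2)
Z(V, o) = o*V^(3/2) (Z(V, o) = V^(3/2)*o = o*V^(3/2))
F = -⅔ + 22*I*√2/21 (F = (-14 + (1 - 4*3)*(-2)^(3/2))/(-52 + 73) = (-14 + (1 - 12)*(-2*I*√2))/21 = (-14 - (-22)*I*√2)*(1/21) = (-14 + 22*I*√2)*(1/21) = -⅔ + 22*I*√2/21 ≈ -0.66667 + 1.4816*I)
(60 + 75)*F = (60 + 75)*(-⅔ + 22*I*√2/21) = 135*(-⅔ + 22*I*√2/21) = -90 + 990*I*√2/7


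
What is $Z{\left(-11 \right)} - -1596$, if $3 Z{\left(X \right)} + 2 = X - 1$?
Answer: $\frac{4774}{3} \approx 1591.3$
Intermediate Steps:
$Z{\left(X \right)} = -1 + \frac{X}{3}$ ($Z{\left(X \right)} = - \frac{2}{3} + \frac{X - 1}{3} = - \frac{2}{3} + \frac{-1 + X}{3} = - \frac{2}{3} + \left(- \frac{1}{3} + \frac{X}{3}\right) = -1 + \frac{X}{3}$)
$Z{\left(-11 \right)} - -1596 = \left(-1 + \frac{1}{3} \left(-11\right)\right) - -1596 = \left(-1 - \frac{11}{3}\right) + 1596 = - \frac{14}{3} + 1596 = \frac{4774}{3}$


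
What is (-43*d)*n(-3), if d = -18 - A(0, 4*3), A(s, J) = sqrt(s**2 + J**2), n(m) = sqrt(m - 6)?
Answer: 3870*I ≈ 3870.0*I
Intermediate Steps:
n(m) = sqrt(-6 + m)
A(s, J) = sqrt(J**2 + s**2)
d = -30 (d = -18 - sqrt((4*3)**2 + 0**2) = -18 - sqrt(12**2 + 0) = -18 - sqrt(144 + 0) = -18 - sqrt(144) = -18 - 1*12 = -18 - 12 = -30)
(-43*d)*n(-3) = (-43*(-30))*sqrt(-6 - 3) = 1290*sqrt(-9) = 1290*(3*I) = 3870*I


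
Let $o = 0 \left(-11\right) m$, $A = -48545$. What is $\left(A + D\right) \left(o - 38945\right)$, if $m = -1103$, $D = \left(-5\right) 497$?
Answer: $1987363350$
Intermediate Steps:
$D = -2485$
$o = 0$ ($o = 0 \left(-11\right) \left(-1103\right) = 0 \left(-1103\right) = 0$)
$\left(A + D\right) \left(o - 38945\right) = \left(-48545 - 2485\right) \left(0 - 38945\right) = \left(-51030\right) \left(-38945\right) = 1987363350$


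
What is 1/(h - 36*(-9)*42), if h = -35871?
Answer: -1/22263 ≈ -4.4918e-5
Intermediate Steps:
1/(h - 36*(-9)*42) = 1/(-35871 - 36*(-9)*42) = 1/(-35871 + 324*42) = 1/(-35871 + 13608) = 1/(-22263) = -1/22263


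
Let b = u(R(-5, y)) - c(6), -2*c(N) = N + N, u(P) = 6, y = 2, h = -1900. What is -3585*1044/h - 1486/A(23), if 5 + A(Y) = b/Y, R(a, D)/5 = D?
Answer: 22522021/9785 ≈ 2301.7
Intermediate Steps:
R(a, D) = 5*D
c(N) = -N (c(N) = -(N + N)/2 = -N)
b = 12 (b = 6 - (-1)*6 = 6 - 1*(-6) = 6 + 6 = 12)
A(Y) = -5 + 12/Y
-3585*1044/h - 1486/A(23) = -3585/((-1900/1044)) - 1486/(-5 + 12/23) = -3585/((-1900*1/1044)) - 1486/(-5 + 12*(1/23)) = -3585/(-475/261) - 1486/(-5 + 12/23) = -3585*(-261/475) - 1486/(-103/23) = 187137/95 - 1486*(-23/103) = 187137/95 + 34178/103 = 22522021/9785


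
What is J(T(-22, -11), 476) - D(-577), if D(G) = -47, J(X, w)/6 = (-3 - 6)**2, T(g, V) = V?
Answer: 533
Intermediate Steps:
J(X, w) = 486 (J(X, w) = 6*(-3 - 6)**2 = 6*(-9)**2 = 6*81 = 486)
J(T(-22, -11), 476) - D(-577) = 486 - 1*(-47) = 486 + 47 = 533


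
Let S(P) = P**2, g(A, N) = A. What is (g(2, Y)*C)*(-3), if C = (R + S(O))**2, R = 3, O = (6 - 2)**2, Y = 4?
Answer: -402486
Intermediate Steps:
O = 16 (O = 4**2 = 16)
C = 67081 (C = (3 + 16**2)**2 = (3 + 256)**2 = 259**2 = 67081)
(g(2, Y)*C)*(-3) = (2*67081)*(-3) = 134162*(-3) = -402486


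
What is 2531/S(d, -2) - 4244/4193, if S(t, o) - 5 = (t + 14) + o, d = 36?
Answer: 10387551/222229 ≈ 46.743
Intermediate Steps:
S(t, o) = 19 + o + t (S(t, o) = 5 + ((t + 14) + o) = 5 + ((14 + t) + o) = 5 + (14 + o + t) = 19 + o + t)
2531/S(d, -2) - 4244/4193 = 2531/(19 - 2 + 36) - 4244/4193 = 2531/53 - 4244*1/4193 = 2531*(1/53) - 4244/4193 = 2531/53 - 4244/4193 = 10387551/222229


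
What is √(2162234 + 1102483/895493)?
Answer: √1733913109282600585/895493 ≈ 1470.5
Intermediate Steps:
√(2162234 + 1102483/895493) = √(1936266513845/895493) = √1733913109282600585/895493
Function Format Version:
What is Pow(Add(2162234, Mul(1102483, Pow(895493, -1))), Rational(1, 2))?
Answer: Mul(Rational(1, 895493), Pow(1733913109282600585, Rational(1, 2))) ≈ 1470.5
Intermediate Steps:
Pow(Add(2162234, Mul(1102483, Pow(895493, -1))), Rational(1, 2)) = Pow(Add(2162234, Mul(1102483, Rational(1, 895493))), Rational(1, 2)) = Pow(Add(2162234, Rational(1102483, 895493)), Rational(1, 2)) = Pow(Rational(1936266513845, 895493), Rational(1, 2)) = Mul(Rational(1, 895493), Pow(1733913109282600585, Rational(1, 2)))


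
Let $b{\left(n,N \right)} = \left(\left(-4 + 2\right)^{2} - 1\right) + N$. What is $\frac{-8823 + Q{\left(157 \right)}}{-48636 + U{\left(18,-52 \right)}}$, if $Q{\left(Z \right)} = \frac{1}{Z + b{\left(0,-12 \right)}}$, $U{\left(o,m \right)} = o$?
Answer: $\frac{1305803}{7195464} \approx 0.18148$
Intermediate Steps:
$b{\left(n,N \right)} = 3 + N$ ($b{\left(n,N \right)} = \left(\left(-2\right)^{2} - 1\right) + N = \left(4 - 1\right) + N = 3 + N$)
$Q{\left(Z \right)} = \frac{1}{-9 + Z}$ ($Q{\left(Z \right)} = \frac{1}{Z + \left(3 - 12\right)} = \frac{1}{Z - 9} = \frac{1}{-9 + Z}$)
$\frac{-8823 + Q{\left(157 \right)}}{-48636 + U{\left(18,-52 \right)}} = \frac{-8823 + \frac{1}{-9 + 157}}{-48636 + 18} = \frac{-8823 + \frac{1}{148}}{-48618} = \left(-8823 + \frac{1}{148}\right) \left(- \frac{1}{48618}\right) = \left(- \frac{1305803}{148}\right) \left(- \frac{1}{48618}\right) = \frac{1305803}{7195464}$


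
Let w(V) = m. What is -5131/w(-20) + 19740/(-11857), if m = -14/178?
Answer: 773495369/11857 ≈ 65235.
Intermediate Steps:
m = -7/89 (m = -14*1/178 = -7/89 ≈ -0.078652)
w(V) = -7/89
-5131/w(-20) + 19740/(-11857) = -5131/(-7/89) + 19740/(-11857) = -5131*(-89/7) + 19740*(-1/11857) = 65237 - 19740/11857 = 773495369/11857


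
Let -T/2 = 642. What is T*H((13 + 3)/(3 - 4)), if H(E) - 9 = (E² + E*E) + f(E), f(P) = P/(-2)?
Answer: -679236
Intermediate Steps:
f(P) = -P/2 (f(P) = P*(-½) = -P/2)
H(E) = 9 + 2*E² - E/2 (H(E) = 9 + ((E² + E*E) - E/2) = 9 + ((E² + E²) - E/2) = 9 + (2*E² - E/2) = 9 + 2*E² - E/2)
T = -1284 (T = -2*642 = -1284)
T*H((13 + 3)/(3 - 4)) = -1284*(9 + 2*((13 + 3)/(3 - 4))² - (13 + 3)/(2*(3 - 4))) = -1284*(9 + 2*(16/(-1))² - 8/(-1)) = -1284*(9 + 2*(16*(-1))² - 8*(-1)) = -1284*(9 + 2*(-16)² - ½*(-16)) = -1284*(9 + 2*256 + 8) = -1284*(9 + 512 + 8) = -1284*529 = -679236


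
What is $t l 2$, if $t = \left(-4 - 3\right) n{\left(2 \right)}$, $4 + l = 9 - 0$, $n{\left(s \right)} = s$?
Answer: $-140$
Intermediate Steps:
$l = 5$ ($l = -4 + \left(9 - 0\right) = -4 + \left(9 + 0\right) = -4 + 9 = 5$)
$t = -14$ ($t = \left(-4 - 3\right) 2 = \left(-7\right) 2 = -14$)
$t l 2 = - 14 \cdot 5 \cdot 2 = \left(-14\right) 10 = -140$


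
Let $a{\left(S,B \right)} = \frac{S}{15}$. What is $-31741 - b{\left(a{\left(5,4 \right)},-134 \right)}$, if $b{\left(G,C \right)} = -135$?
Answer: $-31606$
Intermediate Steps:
$a{\left(S,B \right)} = \frac{S}{15}$ ($a{\left(S,B \right)} = S \frac{1}{15} = \frac{S}{15}$)
$-31741 - b{\left(a{\left(5,4 \right)},-134 \right)} = -31741 - -135 = -31741 + 135 = -31606$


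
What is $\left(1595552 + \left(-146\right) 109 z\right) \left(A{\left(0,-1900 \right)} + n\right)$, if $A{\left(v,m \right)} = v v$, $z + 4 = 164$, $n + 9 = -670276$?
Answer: $637231906080$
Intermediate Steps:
$n = -670285$ ($n = -9 - 670276 = -670285$)
$z = 160$ ($z = -4 + 164 = 160$)
$A{\left(v,m \right)} = v^{2}$
$\left(1595552 + \left(-146\right) 109 z\right) \left(A{\left(0,-1900 \right)} + n\right) = \left(1595552 + \left(-146\right) 109 \cdot 160\right) \left(0^{2} - 670285\right) = \left(1595552 - 2546240\right) \left(0 - 670285\right) = \left(1595552 - 2546240\right) \left(-670285\right) = \left(-950688\right) \left(-670285\right) = 637231906080$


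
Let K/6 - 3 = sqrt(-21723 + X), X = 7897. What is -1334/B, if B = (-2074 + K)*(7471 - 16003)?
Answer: -171419/2519537994 - 667*I*sqrt(13826)/3359383992 ≈ -6.8036e-5 - 2.3346e-5*I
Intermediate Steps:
K = 18 + 6*I*sqrt(13826) (K = 18 + 6*sqrt(-21723 + 7897) = 18 + 6*sqrt(-13826) = 18 + 6*(I*sqrt(13826)) = 18 + 6*I*sqrt(13826) ≈ 18.0 + 705.5*I)
B = 17541792 - 51192*I*sqrt(13826) (B = (-2074 + (18 + 6*I*sqrt(13826)))*(7471 - 16003) = (-2056 + 6*I*sqrt(13826))*(-8532) = 17541792 - 51192*I*sqrt(13826) ≈ 1.7542e+7 - 6.0194e+6*I)
-1334/B = -1334/(17541792 - 51192*I*sqrt(13826))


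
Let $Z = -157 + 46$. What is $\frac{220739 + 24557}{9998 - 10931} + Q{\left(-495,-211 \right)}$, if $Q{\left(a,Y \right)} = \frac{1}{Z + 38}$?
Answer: $- \frac{17907541}{68109} \approx -262.92$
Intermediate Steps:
$Z = -111$
$Q{\left(a,Y \right)} = - \frac{1}{73}$ ($Q{\left(a,Y \right)} = \frac{1}{-111 + 38} = \frac{1}{-73} = - \frac{1}{73}$)
$\frac{220739 + 24557}{9998 - 10931} + Q{\left(-495,-211 \right)} = \frac{220739 + 24557}{9998 - 10931} - \frac{1}{73} = \frac{245296}{-933} - \frac{1}{73} = 245296 \left(- \frac{1}{933}\right) - \frac{1}{73} = - \frac{245296}{933} - \frac{1}{73} = - \frac{17907541}{68109}$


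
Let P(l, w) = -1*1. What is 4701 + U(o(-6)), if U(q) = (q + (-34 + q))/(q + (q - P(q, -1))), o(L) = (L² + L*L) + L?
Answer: 89333/19 ≈ 4701.7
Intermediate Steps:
P(l, w) = -1
o(L) = L + 2*L² (o(L) = (L² + L²) + L = 2*L² + L = L + 2*L²)
U(q) = (-34 + 2*q)/(1 + 2*q) (U(q) = (q + (-34 + q))/(q + (q - 1*(-1))) = (-34 + 2*q)/(q + (q + 1)) = (-34 + 2*q)/(q + (1 + q)) = (-34 + 2*q)/(1 + 2*q))
4701 + U(o(-6)) = 4701 + 2*(-17 - 6*(1 + 2*(-6)))/(1 + 2*(-6*(1 + 2*(-6)))) = 4701 + 2*(-17 - 6*(1 - 12))/(1 + 2*(-6*(1 - 12))) = 4701 + 2*(-17 - 6*(-11))/(1 + 2*(-6*(-11))) = 4701 + 2*(-17 + 66)/(1 + 2*66) = 4701 + 2*49/(1 + 132) = 4701 + 2*49/133 = 4701 + 2*(1/133)*49 = 4701 + 14/19 = 89333/19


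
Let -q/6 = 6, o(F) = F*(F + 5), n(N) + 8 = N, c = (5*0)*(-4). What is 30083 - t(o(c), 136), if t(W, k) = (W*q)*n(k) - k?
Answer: 30219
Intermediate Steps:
c = 0 (c = 0*(-4) = 0)
n(N) = -8 + N
o(F) = F*(5 + F)
q = -36 (q = -6*6 = -36)
t(W, k) = -k - 36*W*(-8 + k) (t(W, k) = (W*(-36))*(-8 + k) - k = (-36*W)*(-8 + k) - k = -36*W*(-8 + k) - k = -k - 36*W*(-8 + k))
30083 - t(o(c), 136) = 30083 - (-1*136 - 36*0*(5 + 0)*(-8 + 136)) = 30083 - (-136 - 36*0*5*128) = 30083 - (-136 - 36*0*128) = 30083 - (-136 + 0) = 30083 - 1*(-136) = 30083 + 136 = 30219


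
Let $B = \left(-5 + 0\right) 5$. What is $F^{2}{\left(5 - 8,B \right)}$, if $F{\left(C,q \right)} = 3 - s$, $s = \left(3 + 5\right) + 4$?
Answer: $81$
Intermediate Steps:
$s = 12$ ($s = 8 + 4 = 12$)
$B = -25$ ($B = \left(-5\right) 5 = -25$)
$F{\left(C,q \right)} = -9$ ($F{\left(C,q \right)} = 3 - 12 = -9$)
$F^{2}{\left(5 - 8,B \right)} = \left(-9\right)^{2} = 81$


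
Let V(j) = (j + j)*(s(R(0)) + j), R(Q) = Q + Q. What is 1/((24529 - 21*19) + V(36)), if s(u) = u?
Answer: 1/26722 ≈ 3.7422e-5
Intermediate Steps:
R(Q) = 2*Q
V(j) = 2*j**2 (V(j) = (j + j)*(2*0 + j) = (2*j)*(0 + j) = (2*j)*j = 2*j**2)
1/((24529 - 21*19) + V(36)) = 1/((24529 - 21*19) + 2*36**2) = 1/((24529 - 399) + 2*1296) = 1/((24529 - 1*399) + 2592) = 1/((24529 - 399) + 2592) = 1/(24130 + 2592) = 1/26722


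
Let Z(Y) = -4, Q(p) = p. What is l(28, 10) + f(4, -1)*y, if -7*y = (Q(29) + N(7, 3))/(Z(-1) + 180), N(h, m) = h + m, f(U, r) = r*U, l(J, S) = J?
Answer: 8663/308 ≈ 28.127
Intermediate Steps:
f(U, r) = U*r
y = -39/1232 (y = -(29 + (7 + 3))/(7*(-4 + 180)) = -(29 + 10)/(7*176) = -39/(7*176) = -⅐*39/176 = -39/1232 ≈ -0.031656)
l(28, 10) + f(4, -1)*y = 28 + (4*(-1))*(-39/1232) = 28 - 4*(-39/1232) = 28 + 39/308 = 8663/308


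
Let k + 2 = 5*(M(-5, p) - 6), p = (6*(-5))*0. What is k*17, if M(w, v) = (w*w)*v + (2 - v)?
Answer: -374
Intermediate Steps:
p = 0 (p = -30*0 = 0)
M(w, v) = 2 - v + v*w² (M(w, v) = w²*v + (2 - v) = v*w² + (2 - v) = 2 - v + v*w²)
k = -22 (k = -2 + 5*((2 - 1*0 + 0*(-5)²) - 6) = -2 + 5*((2 + 0 + 0*25) - 6) = -2 + 5*((2 + 0 + 0) - 6) = -2 + 5*(2 - 6) = -2 + 5*(-4) = -2 - 20 = -22)
k*17 = -22*17 = -374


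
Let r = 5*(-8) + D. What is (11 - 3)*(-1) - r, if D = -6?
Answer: 38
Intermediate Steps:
r = -46 (r = 5*(-8) - 6 = -40 - 6 = -46)
(11 - 3)*(-1) - r = (11 - 3)*(-1) - 1*(-46) = 8*(-1) + 46 = -8 + 46 = 38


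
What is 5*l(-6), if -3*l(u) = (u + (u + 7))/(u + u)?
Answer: -25/36 ≈ -0.69444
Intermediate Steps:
l(u) = -(7 + 2*u)/(6*u) (l(u) = -(u + (u + 7))/(3*(u + u)) = -(u + (7 + u))/(3*(2*u)) = -(7 + 2*u)*1/(2*u)/3 = -(7 + 2*u)/(6*u))
5*l(-6) = 5*((1/6)*(-7 - 2*(-6))/(-6)) = 5*((1/6)*(-1/6)*(-7 + 12)) = 5*((1/6)*(-1/6)*5) = 5*(-5/36) = -25/36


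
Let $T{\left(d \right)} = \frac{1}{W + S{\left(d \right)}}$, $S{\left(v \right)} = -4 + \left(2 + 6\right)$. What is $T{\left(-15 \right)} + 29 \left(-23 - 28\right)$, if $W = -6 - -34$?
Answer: $- \frac{47327}{32} \approx -1479.0$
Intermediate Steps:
$S{\left(v \right)} = 4$ ($S{\left(v \right)} = -4 + 8 = 4$)
$W = 28$ ($W = -6 + 34 = 28$)
$T{\left(d \right)} = \frac{1}{32}$ ($T{\left(d \right)} = \frac{1}{28 + 4} = \frac{1}{32}$)
$T{\left(-15 \right)} + 29 \left(-23 - 28\right) = \frac{1}{32} + 29 \left(-23 - 28\right) = \frac{1}{32} + 29 \left(-51\right) = \frac{1}{32} - 1479 = - \frac{47327}{32}$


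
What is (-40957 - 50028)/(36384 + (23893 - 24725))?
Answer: -90985/35552 ≈ -2.5592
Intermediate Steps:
(-40957 - 50028)/(36384 + (23893 - 24725)) = -90985/(36384 - 832) = -90985/35552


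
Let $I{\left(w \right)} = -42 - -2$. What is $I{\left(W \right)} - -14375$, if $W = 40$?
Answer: $14335$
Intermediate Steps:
$I{\left(w \right)} = -40$ ($I{\left(w \right)} = -42 + 2 = -40$)
$I{\left(W \right)} - -14375 = -40 - -14375 = -40 + 14375 = 14335$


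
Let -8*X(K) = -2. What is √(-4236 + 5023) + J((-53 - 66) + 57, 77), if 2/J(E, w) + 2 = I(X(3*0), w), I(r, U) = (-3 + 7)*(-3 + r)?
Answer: -2/13 + √787 ≈ 27.900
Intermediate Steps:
X(K) = ¼ (X(K) = -⅛*(-2) = ¼)
I(r, U) = -12 + 4*r (I(r, U) = 4*(-3 + r) = -12 + 4*r)
J(E, w) = -2/13 (J(E, w) = 2/(-2 + (-12 + 4*(¼))) = 2/(-2 + (-12 + 1)) = 2/(-2 - 11) = 2/(-13) = 2*(-1/13) = -2/13)
√(-4236 + 5023) + J((-53 - 66) + 57, 77) = √(-4236 + 5023) - 2/13 = √787 - 2/13 = -2/13 + √787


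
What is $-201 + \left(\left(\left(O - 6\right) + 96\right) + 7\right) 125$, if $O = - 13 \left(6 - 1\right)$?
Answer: $3799$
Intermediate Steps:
$O = -65$ ($O = \left(-13\right) 5 = -65$)
$-201 + \left(\left(\left(O - 6\right) + 96\right) + 7\right) 125 = -201 + \left(\left(\left(-65 - 6\right) + 96\right) + 7\right) 125 = -201 + \left(\left(-71 + 96\right) + 7\right) 125 = -201 + \left(25 + 7\right) 125 = -201 + 32 \cdot 125 = -201 + 4000 = 3799$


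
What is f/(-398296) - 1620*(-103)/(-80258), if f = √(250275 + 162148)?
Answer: -83430/40129 - √412423/398296 ≈ -2.0807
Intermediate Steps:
f = √412423 ≈ 642.20
f/(-398296) - 1620*(-103)/(-80258) = √412423/(-398296) - 1620*(-103)/(-80258) = √412423*(-1/398296) + 166860*(-1/80258) = -√412423/398296 - 83430/40129 = -83430/40129 - √412423/398296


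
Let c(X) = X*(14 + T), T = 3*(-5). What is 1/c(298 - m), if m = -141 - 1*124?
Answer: -1/563 ≈ -0.0017762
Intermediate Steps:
T = -15
m = -265 (m = -141 - 124 = -265)
c(X) = -X (c(X) = X*(14 - 15) = X*(-1) = -X)
1/c(298 - m) = 1/(-(298 - 1*(-265))) = 1/(-(298 + 265)) = 1/(-1*563) = 1/(-563) = -1/563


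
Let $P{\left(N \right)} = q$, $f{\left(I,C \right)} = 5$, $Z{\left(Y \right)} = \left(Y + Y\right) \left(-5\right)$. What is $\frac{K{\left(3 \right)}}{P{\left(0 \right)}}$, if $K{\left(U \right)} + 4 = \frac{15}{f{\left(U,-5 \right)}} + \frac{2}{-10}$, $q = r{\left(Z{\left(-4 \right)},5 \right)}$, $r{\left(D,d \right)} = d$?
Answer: $- \frac{6}{25} \approx -0.24$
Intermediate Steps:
$Z{\left(Y \right)} = - 10 Y$ ($Z{\left(Y \right)} = 2 Y \left(-5\right) = - 10 Y$)
$q = 5$
$K{\left(U \right)} = - \frac{6}{5}$ ($K{\left(U \right)} = -4 + \left(\frac{15}{5} + \frac{2}{-10}\right) = -4 + \left(15 \cdot \frac{1}{5} + 2 \left(- \frac{1}{10}\right)\right) = -4 + \left(3 - \frac{1}{5}\right) = -4 + \frac{14}{5} = - \frac{6}{5}$)
$P{\left(N \right)} = 5$
$\frac{K{\left(3 \right)}}{P{\left(0 \right)}} = - \frac{6}{5 \cdot 5} = \left(- \frac{6}{5}\right) \frac{1}{5} = - \frac{6}{25}$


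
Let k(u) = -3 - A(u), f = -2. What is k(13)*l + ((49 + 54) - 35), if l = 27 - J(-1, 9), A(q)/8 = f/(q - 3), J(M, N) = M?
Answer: 144/5 ≈ 28.800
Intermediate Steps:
A(q) = -16/(-3 + q) (A(q) = 8*(-2/(q - 3)) = 8*(-2/(-3 + q)) = -16/(-3 + q))
k(u) = -3 + 16/(-3 + u) (k(u) = -3 - (-16)/(-3 + u) = -3 + 16/(-3 + u))
l = 28 (l = 27 - 1*(-1) = 27 + 1 = 28)
k(13)*l + ((49 + 54) - 35) = ((25 - 3*13)/(-3 + 13))*28 + ((49 + 54) - 35) = ((25 - 39)/10)*28 + (103 - 35) = ((⅒)*(-14))*28 + 68 = -7/5*28 + 68 = -196/5 + 68 = 144/5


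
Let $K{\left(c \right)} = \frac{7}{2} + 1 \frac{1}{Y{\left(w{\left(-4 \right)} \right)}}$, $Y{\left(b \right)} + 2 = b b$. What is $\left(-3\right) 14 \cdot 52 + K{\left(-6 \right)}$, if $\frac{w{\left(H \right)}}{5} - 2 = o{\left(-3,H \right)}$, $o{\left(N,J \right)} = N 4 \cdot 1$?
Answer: $- \frac{2723444}{1249} \approx -2180.5$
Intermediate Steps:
$o{\left(N,J \right)} = 4 N$ ($o{\left(N,J \right)} = 4 N 1 = 4 N$)
$w{\left(H \right)} = -50$ ($w{\left(H \right)} = 10 + 5 \cdot 4 \left(-3\right) = 10 + 5 \left(-12\right) = 10 - 60 = -50$)
$Y{\left(b \right)} = -2 + b^{2}$ ($Y{\left(b \right)} = -2 + b b = -2 + b^{2}$)
$K{\left(c \right)} = \frac{4372}{1249}$ ($K{\left(c \right)} = \frac{7}{2} + 1 \frac{1}{-2 + \left(-50\right)^{2}} = 7 \cdot \frac{1}{2} + 1 \frac{1}{-2 + 2500} = \frac{7}{2} + 1 \cdot \frac{1}{2498} = \frac{7}{2} + \frac{1}{2498} = \frac{4372}{1249}$)
$\left(-3\right) 14 \cdot 52 + K{\left(-6 \right)} = \left(-3\right) 14 \cdot 52 + \frac{4372}{1249} = \left(-42\right) 52 + \frac{4372}{1249} = -2184 + \frac{4372}{1249} = - \frac{2723444}{1249}$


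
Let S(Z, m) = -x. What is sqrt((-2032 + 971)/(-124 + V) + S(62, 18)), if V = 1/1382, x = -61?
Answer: sqrt(2042641344863)/171367 ≈ 8.3401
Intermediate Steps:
V = 1/1382 ≈ 0.00072359
S(Z, m) = 61 (S(Z, m) = -1*(-61) = 61)
sqrt((-2032 + 971)/(-124 + V) + S(62, 18)) = sqrt((-2032 + 971)/(-124 + 1/1382) + 61) = sqrt(-1061/(-171367/1382) + 61) = sqrt(-1061*(-1382/171367) + 61) = sqrt(1466302/171367 + 61) = sqrt(11919689/171367) = sqrt(2042641344863)/171367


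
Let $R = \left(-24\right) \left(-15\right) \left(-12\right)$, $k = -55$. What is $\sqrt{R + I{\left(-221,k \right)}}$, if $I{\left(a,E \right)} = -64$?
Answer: $4 i \sqrt{274} \approx 66.212 i$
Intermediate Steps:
$R = -4320$ ($R = 360 \left(-12\right) = -4320$)
$\sqrt{R + I{\left(-221,k \right)}} = \sqrt{-4320 - 64} = \sqrt{-4384} = 4 i \sqrt{274}$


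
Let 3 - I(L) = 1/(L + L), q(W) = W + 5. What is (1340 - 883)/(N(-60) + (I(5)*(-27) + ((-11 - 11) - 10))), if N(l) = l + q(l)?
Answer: -4570/2253 ≈ -2.0284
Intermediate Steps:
q(W) = 5 + W
N(l) = 5 + 2*l (N(l) = l + (5 + l) = 5 + 2*l)
I(L) = 3 - 1/(2*L) (I(L) = 3 - 1/(L + L) = 3 - 1/(2*L))
(1340 - 883)/(N(-60) + (I(5)*(-27) + ((-11 - 11) - 10))) = (1340 - 883)/((5 + 2*(-60)) + ((3 - ½/5)*(-27) + ((-11 - 11) - 10))) = 457/((5 - 120) + ((3 - ½*⅕)*(-27) + (-22 - 10))) = 457/(-115 + ((3 - ⅒)*(-27) - 32)) = 457/(-115 + ((29/10)*(-27) - 32)) = 457/(-115 + (-783/10 - 32)) = 457/(-115 - 1103/10) = 457/(-2253/10) = 457*(-10/2253) = -4570/2253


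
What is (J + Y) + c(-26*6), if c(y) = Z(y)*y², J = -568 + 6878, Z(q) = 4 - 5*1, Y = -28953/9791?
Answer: -176521519/9791 ≈ -18029.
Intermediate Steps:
Y = -28953/9791 (Y = -28953*1/9791 = -28953/9791 ≈ -2.9571)
Z(q) = -1 (Z(q) = 4 - 5 = -1)
J = 6310
c(y) = -y²
(J + Y) + c(-26*6) = (6310 - 28953/9791) - (-26*6)² = 61752257/9791 - 1*(-156)² = 61752257/9791 - 1*24336 = 61752257/9791 - 24336 = -176521519/9791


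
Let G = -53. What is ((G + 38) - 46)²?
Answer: 3721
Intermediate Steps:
((G + 38) - 46)² = ((-53 + 38) - 46)² = (-15 - 46)² = (-61)² = 3721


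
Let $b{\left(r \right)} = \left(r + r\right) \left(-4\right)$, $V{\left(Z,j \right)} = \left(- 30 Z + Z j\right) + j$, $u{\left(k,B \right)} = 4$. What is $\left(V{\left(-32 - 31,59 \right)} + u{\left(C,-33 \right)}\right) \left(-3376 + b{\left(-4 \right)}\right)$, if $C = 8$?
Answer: $5898816$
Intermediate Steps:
$V{\left(Z,j \right)} = j - 30 Z + Z j$
$b{\left(r \right)} = - 8 r$ ($b{\left(r \right)} = 2 r \left(-4\right) = - 8 r$)
$\left(V{\left(-32 - 31,59 \right)} + u{\left(C,-33 \right)}\right) \left(-3376 + b{\left(-4 \right)}\right) = \left(\left(59 - 30 \left(-32 - 31\right) + \left(-32 - 31\right) 59\right) + 4\right) \left(-3376 - -32\right) = \left(\left(59 - 30 \left(-32 - 31\right) + \left(-32 - 31\right) 59\right) + 4\right) \left(-3376 + 32\right) = \left(\left(59 - -1890 - 3717\right) + 4\right) \left(-3344\right) = \left(\left(59 + 1890 - 3717\right) + 4\right) \left(-3344\right) = \left(-1768 + 4\right) \left(-3344\right) = \left(-1764\right) \left(-3344\right) = 5898816$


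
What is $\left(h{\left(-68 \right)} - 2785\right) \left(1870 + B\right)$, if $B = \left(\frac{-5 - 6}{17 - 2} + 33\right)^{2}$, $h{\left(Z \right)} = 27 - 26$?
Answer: $- \frac{607845568}{75} \approx -8.1046 \cdot 10^{6}$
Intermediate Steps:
$h{\left(Z \right)} = 1$ ($h{\left(Z \right)} = 27 - 26 = 1$)
$B = \frac{234256}{225}$ ($B = \left(- \frac{11}{15} + 33\right)^{2} = \left(\frac{484}{15}\right)^{2} = \frac{234256}{225} \approx 1041.1$)
$\left(h{\left(-68 \right)} - 2785\right) \left(1870 + B\right) = \left(1 - 2785\right) \left(1870 + \frac{234256}{225}\right) = \left(-2784\right) \frac{655006}{225} = - \frac{607845568}{75}$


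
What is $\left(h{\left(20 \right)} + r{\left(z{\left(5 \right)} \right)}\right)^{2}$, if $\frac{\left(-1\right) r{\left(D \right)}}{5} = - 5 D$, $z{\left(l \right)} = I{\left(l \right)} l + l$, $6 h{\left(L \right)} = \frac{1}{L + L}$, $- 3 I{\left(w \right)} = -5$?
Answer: $\frac{711128889}{6400} \approx 1.1111 \cdot 10^{5}$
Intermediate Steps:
$I{\left(w \right)} = \frac{5}{3}$ ($I{\left(w \right)} = \left(- \frac{1}{3}\right) \left(-5\right) = \frac{5}{3}$)
$h{\left(L \right)} = \frac{1}{12 L}$ ($h{\left(L \right)} = \frac{1}{6 \left(L + L\right)} = \frac{1}{6 \cdot 2 L} = \frac{\frac{1}{2} \frac{1}{L}}{6} = \frac{1}{12 L}$)
$z{\left(l \right)} = \frac{8 l}{3}$ ($z{\left(l \right)} = \frac{5 l}{3} + l = \frac{8 l}{3}$)
$r{\left(D \right)} = 25 D$ ($r{\left(D \right)} = - 5 \left(- 5 D\right) = 25 D$)
$\left(h{\left(20 \right)} + r{\left(z{\left(5 \right)} \right)}\right)^{2} = \left(\frac{1}{12 \cdot 20} + 25 \cdot \frac{8}{3} \cdot 5\right)^{2} = \left(\frac{1}{12} \cdot \frac{1}{20} + 25 \cdot \frac{40}{3}\right)^{2} = \left(\frac{1}{240} + \frac{1000}{3}\right)^{2} = \left(\frac{26667}{80}\right)^{2} = \frac{711128889}{6400}$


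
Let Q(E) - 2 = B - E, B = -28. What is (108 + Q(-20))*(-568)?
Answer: -57936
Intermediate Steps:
Q(E) = -26 - E (Q(E) = 2 + (-28 - E) = -26 - E)
(108 + Q(-20))*(-568) = (108 + (-26 - 1*(-20)))*(-568) = (108 + (-26 + 20))*(-568) = (108 - 6)*(-568) = 102*(-568) = -57936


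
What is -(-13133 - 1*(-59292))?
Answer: -46159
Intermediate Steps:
-(-13133 - 1*(-59292)) = -(-13133 + 59292) = -1*46159 = -46159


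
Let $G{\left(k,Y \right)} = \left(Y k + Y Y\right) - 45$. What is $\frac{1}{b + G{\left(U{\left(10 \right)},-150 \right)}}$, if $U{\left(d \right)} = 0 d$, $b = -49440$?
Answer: $- \frac{1}{26985} \approx -3.7058 \cdot 10^{-5}$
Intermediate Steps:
$U{\left(d \right)} = 0$
$G{\left(k,Y \right)} = -45 + Y^{2} + Y k$ ($G{\left(k,Y \right)} = \left(Y k + Y^{2}\right) - 45 = \left(Y^{2} + Y k\right) - 45 = -45 + Y^{2} + Y k$)
$\frac{1}{b + G{\left(U{\left(10 \right)},-150 \right)}} = \frac{1}{-49440 - \left(45 - \left(-150\right)^{2}\right)} = \frac{1}{-49440 + \left(-45 + 22500 + 0\right)} = \frac{1}{-49440 + 22455} = \frac{1}{-26985} = - \frac{1}{26985}$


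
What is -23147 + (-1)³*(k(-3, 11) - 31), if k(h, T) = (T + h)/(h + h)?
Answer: -69344/3 ≈ -23115.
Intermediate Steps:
k(h, T) = (T + h)/(2*h) (k(h, T) = (T + h)/((2*h)) = (T + h)*(1/(2*h)) = (T + h)/(2*h))
-23147 + (-1)³*(k(-3, 11) - 31) = -23147 + (-1)³*((½)*(11 - 3)/(-3) - 31) = -23147 - ((½)*(-⅓)*8 - 31) = -23147 - (-4/3 - 31) = -23147 - 1*(-97/3) = -23147 + 97/3 = -69344/3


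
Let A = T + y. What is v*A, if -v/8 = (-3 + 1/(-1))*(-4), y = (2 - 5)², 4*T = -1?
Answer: -1120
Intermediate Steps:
T = -¼ (T = (¼)*(-1) = -¼ ≈ -0.25000)
y = 9 (y = (-3)² = 9)
A = 35/4 (A = -¼ + 9 = 35/4 ≈ 8.7500)
v = -128 (v = -8*(-3 + 1/(-1))*(-4) = -8*(-3 - 1)*(-4) = -(-32)*(-4) = -8*16 = -128)
v*A = -128*35/4 = -1120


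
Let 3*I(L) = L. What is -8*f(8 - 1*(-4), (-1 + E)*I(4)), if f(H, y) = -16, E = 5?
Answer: 128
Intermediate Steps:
I(L) = L/3
-8*f(8 - 1*(-4), (-1 + E)*I(4)) = -8*(-16) = 128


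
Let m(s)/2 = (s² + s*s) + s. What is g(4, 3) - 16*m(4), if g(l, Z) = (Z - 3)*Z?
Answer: -1152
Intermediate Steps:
g(l, Z) = Z*(-3 + Z) (g(l, Z) = (-3 + Z)*Z = Z*(-3 + Z))
m(s) = 2*s + 4*s² (m(s) = 2*((s² + s*s) + s) = 2*((s² + s²) + s) = 2*(2*s² + s) = 2*(s + 2*s²) = 2*s + 4*s²)
g(4, 3) - 16*m(4) = 3*(-3 + 3) - 32*4*(1 + 2*4) = 3*0 - 32*4*(1 + 8) = 0 - 32*4*9 = 0 - 16*72 = 0 - 1152 = -1152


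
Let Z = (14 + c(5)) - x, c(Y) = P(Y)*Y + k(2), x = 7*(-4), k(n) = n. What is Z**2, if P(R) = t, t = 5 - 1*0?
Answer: 4761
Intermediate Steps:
t = 5 (t = 5 + 0 = 5)
x = -28
P(R) = 5
c(Y) = 2 + 5*Y (c(Y) = 5*Y + 2 = 2 + 5*Y)
Z = 69 (Z = (14 + (2 + 5*5)) - 1*(-28) = (14 + (2 + 25)) + 28 = (14 + 27) + 28 = 41 + 28 = 69)
Z**2 = 69**2 = 4761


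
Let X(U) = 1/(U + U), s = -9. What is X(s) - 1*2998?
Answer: -53965/18 ≈ -2998.1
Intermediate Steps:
X(U) = 1/(2*U)
X(s) - 1*2998 = (½)/(-9) - 1*2998 = (½)*(-⅑) - 2998 = -1/18 - 2998 = -53965/18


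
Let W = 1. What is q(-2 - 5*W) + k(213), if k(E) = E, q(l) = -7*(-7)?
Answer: 262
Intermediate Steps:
q(l) = 49
q(-2 - 5*W) + k(213) = 49 + 213 = 262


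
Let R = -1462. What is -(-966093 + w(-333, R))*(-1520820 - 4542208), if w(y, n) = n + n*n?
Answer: 7093069763892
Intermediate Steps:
w(y, n) = n + n**2
-(-966093 + w(-333, R))*(-1520820 - 4542208) = -(-966093 - 1462*(1 - 1462))*(-1520820 - 4542208) = -(-966093 - 1462*(-1461))*(-6063028) = -(-966093 + 2135982)*(-6063028) = -1169889*(-6063028) = -1*(-7093069763892) = 7093069763892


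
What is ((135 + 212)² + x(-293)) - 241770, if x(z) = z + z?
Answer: -121947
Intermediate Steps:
x(z) = 2*z
((135 + 212)² + x(-293)) - 241770 = ((135 + 212)² + 2*(-293)) - 241770 = (347² - 586) - 241770 = (120409 - 586) - 241770 = 119823 - 241770 = -121947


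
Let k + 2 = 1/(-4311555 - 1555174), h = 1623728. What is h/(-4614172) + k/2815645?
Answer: -6705452495602811297/19054945594024501315 ≈ -0.35190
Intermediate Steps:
k = -11733459/5866729 (k = -2 + 1/(-4311555 - 1555174) = -2 + 1/(-5866729) = -2 - 1/5866729 = -11733459/5866729 ≈ -2.0000)
h/(-4614172) + k/2815645 = 1623728/(-4614172) - 11733459/5866729/2815645 = 1623728*(-1/4614172) - 11733459/5866729*1/2815645 = -405932/1153543 - 11733459/16518626175205 = -6705452495602811297/19054945594024501315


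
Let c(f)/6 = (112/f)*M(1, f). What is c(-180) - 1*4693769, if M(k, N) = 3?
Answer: -23468901/5 ≈ -4.6938e+6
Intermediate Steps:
c(f) = 2016/f (c(f) = 6*((112/f)*3) = 6*(336/f) = 2016/f)
c(-180) - 1*4693769 = 2016/(-180) - 1*4693769 = 2016*(-1/180) - 4693769 = -56/5 - 4693769 = -23468901/5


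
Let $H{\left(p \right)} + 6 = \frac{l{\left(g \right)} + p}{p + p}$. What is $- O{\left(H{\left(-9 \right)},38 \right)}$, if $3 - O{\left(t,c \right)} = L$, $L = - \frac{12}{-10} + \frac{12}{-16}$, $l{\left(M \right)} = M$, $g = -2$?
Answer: $- \frac{51}{20} \approx -2.55$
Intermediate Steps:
$H{\left(p \right)} = -6 + \frac{-2 + p}{2 p}$ ($H{\left(p \right)} = -6 + \frac{-2 + p}{p + p} = -6 + \frac{-2 + p}{2 p}$)
$L = \frac{9}{20}$ ($L = \left(-12\right) \left(- \frac{1}{10}\right) + 12 \left(- \frac{1}{16}\right) = \frac{6}{5} - \frac{3}{4} = \frac{9}{20} \approx 0.45$)
$O{\left(t,c \right)} = \frac{51}{20}$ ($O{\left(t,c \right)} = 3 - \frac{9}{20} = \frac{51}{20}$)
$- O{\left(H{\left(-9 \right)},38 \right)} = \left(-1\right) \frac{51}{20} = - \frac{51}{20}$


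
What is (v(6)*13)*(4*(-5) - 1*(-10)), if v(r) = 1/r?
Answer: -65/3 ≈ -21.667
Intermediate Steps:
(v(6)*13)*(4*(-5) - 1*(-10)) = (13/6)*(4*(-5) - 1*(-10)) = ((⅙)*13)*(-20 + 10) = (13/6)*(-10) = -65/3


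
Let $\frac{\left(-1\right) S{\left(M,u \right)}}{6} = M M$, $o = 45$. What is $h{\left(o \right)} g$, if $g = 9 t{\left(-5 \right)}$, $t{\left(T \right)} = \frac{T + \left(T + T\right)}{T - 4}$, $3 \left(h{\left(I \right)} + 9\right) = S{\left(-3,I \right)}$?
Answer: $-405$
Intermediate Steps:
$S{\left(M,u \right)} = - 6 M^{2}$ ($S{\left(M,u \right)} = - 6 M M = - 6 M^{2}$)
$h{\left(I \right)} = -27$ ($h{\left(I \right)} = -9 + \frac{\left(-6\right) \left(-3\right)^{2}}{3} = -9 + \frac{\left(-6\right) 9}{3} = -9 + \frac{1}{3} \left(-54\right) = -9 - 18 = -27$)
$t{\left(T \right)} = \frac{3 T}{-4 + T}$ ($t{\left(T \right)} = \frac{T + 2 T}{-4 + T} = \frac{3 T}{-4 + T}$)
$g = 15$ ($g = 9 \cdot 3 \left(-5\right) \frac{1}{-4 - 5} = 9 \cdot 3 \left(-5\right) \frac{1}{-9} = 9 \cdot 3 \left(-5\right) \left(- \frac{1}{9}\right) = 9 \cdot \frac{5}{3} = 15$)
$h{\left(o \right)} g = \left(-27\right) 15 = -405$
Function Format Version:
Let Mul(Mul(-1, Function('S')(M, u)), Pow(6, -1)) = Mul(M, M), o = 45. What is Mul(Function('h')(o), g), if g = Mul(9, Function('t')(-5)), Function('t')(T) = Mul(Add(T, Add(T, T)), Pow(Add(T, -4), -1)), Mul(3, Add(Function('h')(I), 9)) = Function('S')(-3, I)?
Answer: -405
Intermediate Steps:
Function('S')(M, u) = Mul(-6, Pow(M, 2)) (Function('S')(M, u) = Mul(-6, Mul(M, M)) = Mul(-6, Pow(M, 2)))
Function('h')(I) = -27 (Function('h')(I) = Add(-9, Mul(Rational(1, 3), Mul(-6, Pow(-3, 2)))) = Add(-9, Mul(Rational(1, 3), Mul(-6, 9))) = Add(-9, Mul(Rational(1, 3), -54)) = Add(-9, -18) = -27)
Function('t')(T) = Mul(3, T, Pow(Add(-4, T), -1)) (Function('t')(T) = Mul(Add(T, Mul(2, T)), Pow(Add(-4, T), -1)) = Mul(Mul(3, T), Pow(Add(-4, T), -1)) = Mul(3, T, Pow(Add(-4, T), -1)))
g = 15 (g = Mul(9, Mul(3, -5, Pow(Add(-4, -5), -1))) = Mul(9, Mul(3, -5, Pow(-9, -1))) = Mul(9, Mul(3, -5, Rational(-1, 9))) = Mul(9, Rational(5, 3)) = 15)
Mul(Function('h')(o), g) = Mul(-27, 15) = -405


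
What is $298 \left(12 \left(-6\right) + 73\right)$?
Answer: $298$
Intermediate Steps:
$298 \left(12 \left(-6\right) + 73\right) = 298 \left(-72 + 73\right) = 298 \cdot 1 = 298$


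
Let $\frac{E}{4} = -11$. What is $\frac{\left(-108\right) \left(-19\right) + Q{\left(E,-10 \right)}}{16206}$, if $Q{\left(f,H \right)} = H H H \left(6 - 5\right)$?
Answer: $\frac{526}{8103} \approx 0.064914$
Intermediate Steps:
$E = -44$ ($E = 4 \left(-11\right) = -44$)
$Q{\left(f,H \right)} = H^{3}$ ($Q{\left(f,H \right)} = H^{2} H 1 = H^{3} \cdot 1 = H^{3}$)
$\frac{\left(-108\right) \left(-19\right) + Q{\left(E,-10 \right)}}{16206} = \frac{\left(-108\right) \left(-19\right) + \left(-10\right)^{3}}{16206} = \left(2052 - 1000\right) \frac{1}{16206} = 1052 \cdot \frac{1}{16206} = \frac{526}{8103}$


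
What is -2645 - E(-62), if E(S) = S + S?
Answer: -2521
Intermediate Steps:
E(S) = 2*S
-2645 - E(-62) = -2645 - 2*(-62) = -2645 - 1*(-124) = -2645 + 124 = -2521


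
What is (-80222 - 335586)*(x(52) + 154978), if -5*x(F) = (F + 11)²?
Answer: -320555119168/5 ≈ -6.4111e+10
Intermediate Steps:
x(F) = -(11 + F)²/5 (x(F) = -(F + 11)²/5 = -(11 + F)²/5)
(-80222 - 335586)*(x(52) + 154978) = (-80222 - 335586)*(-(11 + 52)²/5 + 154978) = -415808*(-⅕*63² + 154978) = -415808*(-⅕*3969 + 154978) = -415808*(-3969/5 + 154978) = -415808*770921/5 = -320555119168/5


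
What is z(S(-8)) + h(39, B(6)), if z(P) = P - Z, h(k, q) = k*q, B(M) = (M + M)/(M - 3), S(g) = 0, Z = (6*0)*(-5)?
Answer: 156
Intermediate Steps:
Z = 0 (Z = 0*(-5) = 0)
B(M) = 2*M/(-3 + M) (B(M) = (2*M)/(-3 + M) = 2*M/(-3 + M))
z(P) = P (z(P) = P - 1*0 = P + 0 = P)
z(S(-8)) + h(39, B(6)) = 0 + 39*(2*6/(-3 + 6)) = 0 + 39*(2*6/3) = 0 + 39*(2*6*(⅓)) = 0 + 39*4 = 0 + 156 = 156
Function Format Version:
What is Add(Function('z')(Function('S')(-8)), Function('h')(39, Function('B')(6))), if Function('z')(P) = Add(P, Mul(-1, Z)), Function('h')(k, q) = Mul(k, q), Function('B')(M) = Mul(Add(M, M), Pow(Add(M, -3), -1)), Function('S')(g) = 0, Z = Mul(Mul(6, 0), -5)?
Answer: 156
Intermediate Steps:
Z = 0 (Z = Mul(0, -5) = 0)
Function('B')(M) = Mul(2, M, Pow(Add(-3, M), -1)) (Function('B')(M) = Mul(Mul(2, M), Pow(Add(-3, M), -1)) = Mul(2, M, Pow(Add(-3, M), -1)))
Function('z')(P) = P (Function('z')(P) = Add(P, Mul(-1, 0)) = Add(P, 0) = P)
Add(Function('z')(Function('S')(-8)), Function('h')(39, Function('B')(6))) = Add(0, Mul(39, Mul(2, 6, Pow(Add(-3, 6), -1)))) = Add(0, Mul(39, Mul(2, 6, Pow(3, -1)))) = Add(0, Mul(39, Mul(2, 6, Rational(1, 3)))) = Add(0, Mul(39, 4)) = Add(0, 156) = 156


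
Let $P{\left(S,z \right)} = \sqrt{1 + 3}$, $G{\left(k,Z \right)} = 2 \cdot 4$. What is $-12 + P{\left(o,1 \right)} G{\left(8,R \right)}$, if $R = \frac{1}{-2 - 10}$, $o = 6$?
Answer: $4$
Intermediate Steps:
$R = - \frac{1}{12}$ ($R = \frac{1}{-12} = - \frac{1}{12} \approx -0.083333$)
$G{\left(k,Z \right)} = 8$
$P{\left(S,z \right)} = 2$ ($P{\left(S,z \right)} = \sqrt{4} = 2$)
$-12 + P{\left(o,1 \right)} G{\left(8,R \right)} = -12 + 2 \cdot 8 = -12 + 16 = 4$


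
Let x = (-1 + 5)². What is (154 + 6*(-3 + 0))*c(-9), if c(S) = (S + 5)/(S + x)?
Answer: -544/7 ≈ -77.714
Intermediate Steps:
x = 16 (x = 4² = 16)
c(S) = (5 + S)/(16 + S) (c(S) = (S + 5)/(S + 16) = (5 + S)/(16 + S))
(154 + 6*(-3 + 0))*c(-9) = (154 + 6*(-3 + 0))*((5 - 9)/(16 - 9)) = (154 + 6*(-3))*(-4/7) = (154 - 18)*((⅐)*(-4)) = 136*(-4/7) = -544/7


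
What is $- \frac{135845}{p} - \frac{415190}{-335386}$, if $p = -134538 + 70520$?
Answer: $\frac{36070072295}{10735370474} \approx 3.3599$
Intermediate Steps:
$p = -64018$
$- \frac{135845}{p} - \frac{415190}{-335386} = - \frac{135845}{-64018} - \frac{415190}{-335386} = \left(-135845\right) \left(- \frac{1}{64018}\right) - - \frac{207595}{167693} = \frac{135845}{64018} + \frac{207595}{167693} = \frac{36070072295}{10735370474}$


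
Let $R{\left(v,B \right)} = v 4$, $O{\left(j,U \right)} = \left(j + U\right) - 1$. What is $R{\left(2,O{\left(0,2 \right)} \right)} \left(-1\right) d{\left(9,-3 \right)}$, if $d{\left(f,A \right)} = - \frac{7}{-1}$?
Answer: $-56$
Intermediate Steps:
$d{\left(f,A \right)} = 7$ ($d{\left(f,A \right)} = \left(-7\right) \left(-1\right) = 7$)
$O{\left(j,U \right)} = -1 + U + j$ ($O{\left(j,U \right)} = \left(U + j\right) - 1 = -1 + U + j$)
$R{\left(v,B \right)} = 4 v$
$R{\left(2,O{\left(0,2 \right)} \right)} \left(-1\right) d{\left(9,-3 \right)} = 4 \cdot 2 \left(-1\right) 7 = 8 \left(-1\right) 7 = \left(-8\right) 7 = -56$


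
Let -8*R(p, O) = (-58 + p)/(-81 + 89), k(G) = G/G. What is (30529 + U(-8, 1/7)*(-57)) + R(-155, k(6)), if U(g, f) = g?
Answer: 1983253/64 ≈ 30988.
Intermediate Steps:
k(G) = 1
R(p, O) = 29/32 - p/64 (R(p, O) = -(-58 + p)/(8*(-81 + 89)) = -(-58 + p)/(8*8) = -(-29/4 + p/8)/8 = 29/32 - p/64)
(30529 + U(-8, 1/7)*(-57)) + R(-155, k(6)) = (30529 - 8*(-57)) + (29/32 - 1/64*(-155)) = (30529 + 456) + (29/32 + 155/64) = 30985 + 213/64 = 1983253/64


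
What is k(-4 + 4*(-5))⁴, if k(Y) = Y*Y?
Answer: 110075314176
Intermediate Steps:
k(Y) = Y²
k(-4 + 4*(-5))⁴ = ((-4 + 4*(-5))²)⁴ = ((-4 - 20)²)⁴ = ((-24)²)⁴ = 576⁴ = 110075314176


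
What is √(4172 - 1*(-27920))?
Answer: 2*√8023 ≈ 179.14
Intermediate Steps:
√(4172 - 1*(-27920)) = √(4172 + 27920) = √32092 = 2*√8023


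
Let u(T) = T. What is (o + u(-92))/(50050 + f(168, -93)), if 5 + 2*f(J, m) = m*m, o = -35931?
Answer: -36023/54372 ≈ -0.66253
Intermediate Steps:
f(J, m) = -5/2 + m²/2 (f(J, m) = -5/2 + (m*m)/2 = -5/2 + m²/2)
(o + u(-92))/(50050 + f(168, -93)) = (-35931 - 92)/(50050 + (-5/2 + (½)*(-93)²)) = -36023/(50050 + (-5/2 + (½)*8649)) = -36023/(50050 + (-5/2 + 8649/2)) = -36023/(50050 + 4322) = -36023/54372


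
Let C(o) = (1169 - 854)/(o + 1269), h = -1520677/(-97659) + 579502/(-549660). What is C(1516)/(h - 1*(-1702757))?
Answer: 563632082370/8485290751620059029 ≈ 6.6425e-8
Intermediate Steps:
h = 129876955667/8946540990 (h = -1520677*(-1/97659) + 579502*(-1/549660) = 1520677/97659 - 289751/274830 = 129876955667/8946540990 ≈ 14.517)
C(o) = 315/(1269 + o)
C(1516)/(h - 1*(-1702757)) = (315/(1269 + 1516))/(129876955667/8946540990 - 1*(-1702757)) = (315/2785)/(129876955667/8946540990 + 1702757) = (315*(1/2785))/(15233915173465097/8946540990) = (63/557)*(8946540990/15233915173465097) = 563632082370/8485290751620059029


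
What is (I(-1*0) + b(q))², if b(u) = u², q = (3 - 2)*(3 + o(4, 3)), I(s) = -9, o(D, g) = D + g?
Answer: 8281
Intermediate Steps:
q = 10 (q = (3 - 2)*(3 + (4 + 3)) = 1*(3 + 7) = 1*10 = 10)
(I(-1*0) + b(q))² = (-9 + 10²)² = (-9 + 100)² = 91² = 8281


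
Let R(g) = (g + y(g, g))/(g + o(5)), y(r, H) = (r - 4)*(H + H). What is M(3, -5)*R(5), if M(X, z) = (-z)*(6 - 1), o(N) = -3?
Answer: 375/2 ≈ 187.50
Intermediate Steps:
M(X, z) = -5*z (M(X, z) = -z*5 = -5*z)
y(r, H) = 2*H*(-4 + r) (y(r, H) = (-4 + r)*(2*H) = 2*H*(-4 + r))
R(g) = (g + 2*g*(-4 + g))/(-3 + g) (R(g) = (g + 2*g*(-4 + g))/(g - 3) = (g + 2*g*(-4 + g))/(-3 + g))
M(3, -5)*R(5) = (-5*(-5))*(5*(-7 + 2*5)/(-3 + 5)) = 25*(5*(-7 + 10)/2) = 25*(5*(½)*3) = 25*(15/2) = 375/2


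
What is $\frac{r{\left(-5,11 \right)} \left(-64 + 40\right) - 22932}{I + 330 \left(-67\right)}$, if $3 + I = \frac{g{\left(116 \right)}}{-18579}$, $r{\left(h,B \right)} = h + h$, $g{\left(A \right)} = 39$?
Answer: $\frac{70265778}{68472911} \approx 1.0262$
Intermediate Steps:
$r{\left(h,B \right)} = 2 h$
$I = - \frac{18592}{6193}$ ($I = -3 + \frac{39}{-18579} = -3 + 39 \left(- \frac{1}{18579}\right) = -3 - \frac{13}{6193} = - \frac{18592}{6193} \approx -3.0021$)
$\frac{r{\left(-5,11 \right)} \left(-64 + 40\right) - 22932}{I + 330 \left(-67\right)} = \frac{2 \left(-5\right) \left(-64 + 40\right) - 22932}{- \frac{18592}{6193} + 330 \left(-67\right)} = \frac{\left(-10\right) \left(-24\right) - 22932}{- \frac{18592}{6193} - 22110} = \frac{240 - 22932}{- \frac{136945822}{6193}} = \left(-22692\right) \left(- \frac{6193}{136945822}\right) = \frac{70265778}{68472911}$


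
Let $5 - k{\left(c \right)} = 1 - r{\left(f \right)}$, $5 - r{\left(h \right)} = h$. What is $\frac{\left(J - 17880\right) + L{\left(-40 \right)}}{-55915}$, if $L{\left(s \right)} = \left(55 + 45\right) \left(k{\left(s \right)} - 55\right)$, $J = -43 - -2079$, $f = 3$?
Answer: $\frac{20744}{55915} \approx 0.37099$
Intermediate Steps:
$r{\left(h \right)} = 5 - h$
$J = 2036$ ($J = -43 + 2079 = 2036$)
$k{\left(c \right)} = 6$ ($k{\left(c \right)} = 5 - \left(1 - \left(5 - 3\right)\right) = 5 - \left(1 - 2\right) = 5 - -1 = 5 + 1 = 6$)
$L{\left(s \right)} = -4900$ ($L{\left(s \right)} = \left(55 + 45\right) \left(6 - 55\right) = 100 \left(-49\right) = -4900$)
$\frac{\left(J - 17880\right) + L{\left(-40 \right)}}{-55915} = \frac{\left(2036 - 17880\right) - 4900}{-55915} = \left(-15844 - 4900\right) \left(- \frac{1}{55915}\right) = \left(-20744\right) \left(- \frac{1}{55915}\right) = \frac{20744}{55915}$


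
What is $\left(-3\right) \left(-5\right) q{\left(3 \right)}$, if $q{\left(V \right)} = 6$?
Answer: $90$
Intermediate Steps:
$\left(-3\right) \left(-5\right) q{\left(3 \right)} = \left(-3\right) \left(-5\right) 6 = 15 \cdot 6 = 90$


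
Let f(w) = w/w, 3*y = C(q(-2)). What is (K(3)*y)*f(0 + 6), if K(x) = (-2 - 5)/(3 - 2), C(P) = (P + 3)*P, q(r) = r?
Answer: 14/3 ≈ 4.6667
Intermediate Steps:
C(P) = P*(3 + P) (C(P) = (3 + P)*P = P*(3 + P))
y = -⅔ (y = (-2*(3 - 2))/3 = (-2*1)/3 = (⅓)*(-2) = -⅔ ≈ -0.66667)
K(x) = -7 (K(x) = -7/1 = -7*1 = -7)
f(w) = 1
(K(3)*y)*f(0 + 6) = -7*(-⅔)*1 = (14/3)*1 = 14/3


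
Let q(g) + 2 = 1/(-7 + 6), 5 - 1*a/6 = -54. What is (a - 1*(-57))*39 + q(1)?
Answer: 16026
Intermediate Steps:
a = 354 (a = 30 - 6*(-54) = 30 + 324 = 354)
q(g) = -3 (q(g) = -2 + 1/(-7 + 6) = -2 + 1/(-1) = -2 - 1 = -3)
(a - 1*(-57))*39 + q(1) = (354 - 1*(-57))*39 - 3 = (354 + 57)*39 - 3 = 411*39 - 3 = 16029 - 3 = 16026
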